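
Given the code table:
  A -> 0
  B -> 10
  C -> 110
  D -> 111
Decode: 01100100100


Decoding:
0 -> A
110 -> C
0 -> A
10 -> B
0 -> A
10 -> B
0 -> A


Result: ACABABA


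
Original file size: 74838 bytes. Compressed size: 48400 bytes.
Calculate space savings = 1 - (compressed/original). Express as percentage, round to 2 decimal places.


ratio = compressed/original = 48400/74838 = 0.64673
savings = 1 - ratio = 1 - 0.64673 = 0.35327
as a percentage: 0.35327 * 100 = 35.33%

Space savings = 1 - 48400/74838 = 35.33%


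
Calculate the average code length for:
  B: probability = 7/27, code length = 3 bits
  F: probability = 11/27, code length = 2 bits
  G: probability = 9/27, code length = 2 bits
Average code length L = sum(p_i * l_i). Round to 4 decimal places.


Weighted contributions p_i * l_i:
  B: (7/27) * 3 = 21/27
  F: (11/27) * 2 = 22/27
  G: (9/27) * 2 = 18/27
Sum = (21 + 22 + 18)/27 = 61/27

L = 61/27 = 2.2593 bits/symbol


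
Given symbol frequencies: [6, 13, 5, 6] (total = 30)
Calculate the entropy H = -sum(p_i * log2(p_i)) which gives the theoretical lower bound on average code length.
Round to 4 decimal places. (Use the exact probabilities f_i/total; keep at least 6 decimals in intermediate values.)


Per-symbol terms -p_i * log2(p_i) with p_i = f_i/30:
  p = 6/30 = 0.200000: log2(p) = -2.321928, -p*log2(p) = 0.464386
  p = 13/30 = 0.433333: log2(p) = -1.206451, -p*log2(p) = 0.522795
  p = 5/30 = 0.166667: log2(p) = -2.584963, -p*log2(p) = 0.430827
  p = 6/30 = 0.200000: log2(p) = -2.321928, -p*log2(p) = 0.464386
H = 0.464386 + 0.522795 + 0.430827 + 0.464386 = 1.882394

H = 1.8824 bits/symbol


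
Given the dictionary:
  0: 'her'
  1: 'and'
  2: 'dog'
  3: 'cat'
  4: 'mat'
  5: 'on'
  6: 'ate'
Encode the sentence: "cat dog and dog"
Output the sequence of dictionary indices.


Look up each word in the dictionary:
  'cat' -> 3
  'dog' -> 2
  'and' -> 1
  'dog' -> 2

Encoded: [3, 2, 1, 2]


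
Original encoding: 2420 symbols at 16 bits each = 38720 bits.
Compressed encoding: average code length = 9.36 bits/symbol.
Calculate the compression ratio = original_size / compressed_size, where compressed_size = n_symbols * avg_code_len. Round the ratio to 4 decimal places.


original_size = n_symbols * orig_bits = 2420 * 16 = 38720 bits
compressed_size = n_symbols * avg_code_len = 2420 * 9.36 = 22651.2 bits
ratio = original_size / compressed_size = 38720 / 22651.2 = 1.7094

Compression ratio = 1.7094


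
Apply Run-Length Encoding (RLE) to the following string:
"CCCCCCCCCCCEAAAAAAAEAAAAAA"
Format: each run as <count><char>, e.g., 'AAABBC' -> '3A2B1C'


Scanning runs left to right:
  i=0: run of 'C' x 11 -> '11C'
  i=11: run of 'E' x 1 -> '1E'
  i=12: run of 'A' x 7 -> '7A'
  i=19: run of 'E' x 1 -> '1E'
  i=20: run of 'A' x 6 -> '6A'

RLE = 11C1E7A1E6A


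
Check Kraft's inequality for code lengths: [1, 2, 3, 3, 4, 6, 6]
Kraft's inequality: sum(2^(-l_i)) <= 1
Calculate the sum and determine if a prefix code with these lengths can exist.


Sum = 2^(-1) + 2^(-2) + 2^(-3) + 2^(-3) + 2^(-4) + 2^(-6) + 2^(-6)
    = 0.5 + 0.25 + 0.125 + 0.125 + 0.0625 + 0.015625 + 0.015625
    = 70/64 = 1.09375
Since 1.09375 > 1, Kraft's inequality is NOT satisfied.
A prefix code with these lengths CANNOT exist.

Kraft sum = 1.09375. Not satisfied.


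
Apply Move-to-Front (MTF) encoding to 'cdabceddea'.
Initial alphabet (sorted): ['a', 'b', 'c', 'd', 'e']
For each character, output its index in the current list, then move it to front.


MTF encoding:
'c': index 2 in ['a', 'b', 'c', 'd', 'e'] -> ['c', 'a', 'b', 'd', 'e']
'd': index 3 in ['c', 'a', 'b', 'd', 'e'] -> ['d', 'c', 'a', 'b', 'e']
'a': index 2 in ['d', 'c', 'a', 'b', 'e'] -> ['a', 'd', 'c', 'b', 'e']
'b': index 3 in ['a', 'd', 'c', 'b', 'e'] -> ['b', 'a', 'd', 'c', 'e']
'c': index 3 in ['b', 'a', 'd', 'c', 'e'] -> ['c', 'b', 'a', 'd', 'e']
'e': index 4 in ['c', 'b', 'a', 'd', 'e'] -> ['e', 'c', 'b', 'a', 'd']
'd': index 4 in ['e', 'c', 'b', 'a', 'd'] -> ['d', 'e', 'c', 'b', 'a']
'd': index 0 in ['d', 'e', 'c', 'b', 'a'] -> ['d', 'e', 'c', 'b', 'a']
'e': index 1 in ['d', 'e', 'c', 'b', 'a'] -> ['e', 'd', 'c', 'b', 'a']
'a': index 4 in ['e', 'd', 'c', 'b', 'a'] -> ['a', 'e', 'd', 'c', 'b']


Output: [2, 3, 2, 3, 3, 4, 4, 0, 1, 4]


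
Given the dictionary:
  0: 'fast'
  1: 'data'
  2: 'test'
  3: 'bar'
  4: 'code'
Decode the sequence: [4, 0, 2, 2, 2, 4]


Look up each index in the dictionary:
  4 -> 'code'
  0 -> 'fast'
  2 -> 'test'
  2 -> 'test'
  2 -> 'test'
  4 -> 'code'

Decoded: "code fast test test test code"


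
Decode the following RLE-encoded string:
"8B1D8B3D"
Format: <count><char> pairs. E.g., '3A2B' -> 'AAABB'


Expanding each <count><char> pair:
  8B -> 'BBBBBBBB'
  1D -> 'D'
  8B -> 'BBBBBBBB'
  3D -> 'DDD'

Decoded = BBBBBBBBDBBBBBBBBDDD


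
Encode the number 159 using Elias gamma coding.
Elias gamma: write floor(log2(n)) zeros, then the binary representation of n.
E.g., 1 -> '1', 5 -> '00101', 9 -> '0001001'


num_bits = floor(log2(159)) + 1 = 8
leading_zeros = num_bits - 1 = 7
binary(159) = 10011111

Elias gamma(159) = '0000000' + '10011111' = 000000010011111 (15 bits)


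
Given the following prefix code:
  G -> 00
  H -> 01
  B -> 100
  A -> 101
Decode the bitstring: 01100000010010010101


Decoding step by step:
Bits 01 -> H
Bits 100 -> B
Bits 00 -> G
Bits 00 -> G
Bits 100 -> B
Bits 100 -> B
Bits 101 -> A
Bits 01 -> H


Decoded message: HBGGBBAH


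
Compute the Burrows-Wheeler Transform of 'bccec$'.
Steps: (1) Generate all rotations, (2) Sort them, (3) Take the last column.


Rotations (sorted):
  0: $bccec -> last char: c
  1: bccec$ -> last char: $
  2: c$bcce -> last char: e
  3: ccec$b -> last char: b
  4: cec$bc -> last char: c
  5: ec$bcc -> last char: c


BWT = c$ebcc


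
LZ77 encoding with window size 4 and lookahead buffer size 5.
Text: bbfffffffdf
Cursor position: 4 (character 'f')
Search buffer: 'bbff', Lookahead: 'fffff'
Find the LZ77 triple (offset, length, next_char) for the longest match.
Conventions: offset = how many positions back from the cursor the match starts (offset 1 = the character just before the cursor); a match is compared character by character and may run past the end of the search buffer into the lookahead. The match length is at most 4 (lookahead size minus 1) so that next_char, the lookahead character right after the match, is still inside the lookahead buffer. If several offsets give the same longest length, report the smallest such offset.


Try each offset into the search buffer:
  offset=1 (pos 3, char 'f'): match length 4
  offset=2 (pos 2, char 'f'): match length 4
  offset=3 (pos 1, char 'b'): match length 0
  offset=4 (pos 0, char 'b'): match length 0
Longest match has length 4, found at offsets 1, 2; take the smallest, offset 1.
next_char = character at position 4 + 4 = 8 -> 'f'

Best match: offset=1, length=4 (matching 'ffff' starting at position 3)
LZ77 triple: (1, 4, 'f')


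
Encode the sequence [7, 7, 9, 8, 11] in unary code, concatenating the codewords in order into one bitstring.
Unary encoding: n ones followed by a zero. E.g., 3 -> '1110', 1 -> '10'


Encode each number as n ones followed by a terminating 0:
  7 -> 11111110 (8 bits)
  7 -> 11111110 (8 bits)
  9 -> 1111111110 (10 bits)
  8 -> 111111110 (9 bits)
  11 -> 111111111110 (12 bits)
Total length = 8 + 8 + 10 + 9 + 12 = 47 bits.

Unary([7, 7, 9, 8, 11]) = 11111110111111101111111110111111110111111111110 (47 bits)


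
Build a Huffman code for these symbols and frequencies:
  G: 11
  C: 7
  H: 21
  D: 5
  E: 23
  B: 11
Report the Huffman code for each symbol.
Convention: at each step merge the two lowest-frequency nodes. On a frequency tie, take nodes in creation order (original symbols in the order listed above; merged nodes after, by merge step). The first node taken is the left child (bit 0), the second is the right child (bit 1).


Huffman tree construction:
Step 1: Merge D(5) + C(7) = 12
Step 2: Merge G(11) + B(11) = 22
Step 3: Merge (D+C)(12) + H(21) = 33
Step 4: Merge (G+B)(22) + E(23) = 45
Step 5: Merge ((D+C)+H)(33) + ((G+B)+E)(45) = 78
Read each symbol's code off the tree from the root (left child = 0, right child = 1).

Codes:
  G: 100 (length 3)
  C: 001 (length 3)
  H: 01 (length 2)
  D: 000 (length 3)
  E: 11 (length 2)
  B: 101 (length 3)
Average code length: 190/78 = 2.4359 bits/symbol


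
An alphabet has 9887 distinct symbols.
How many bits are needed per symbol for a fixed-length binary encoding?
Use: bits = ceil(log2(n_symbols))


log2(9887) = 13.2713
Bracket: 2^13 = 8192 < 9887 <= 2^14 = 16384
So ceil(log2(9887)) = 14

bits = ceil(log2(9887)) = ceil(13.2713) = 14 bits


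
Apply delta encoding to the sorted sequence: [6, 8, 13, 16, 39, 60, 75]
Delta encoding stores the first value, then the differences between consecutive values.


First value: 6
Deltas:
  8 - 6 = 2
  13 - 8 = 5
  16 - 13 = 3
  39 - 16 = 23
  60 - 39 = 21
  75 - 60 = 15


Delta encoded: [6, 2, 5, 3, 23, 21, 15]


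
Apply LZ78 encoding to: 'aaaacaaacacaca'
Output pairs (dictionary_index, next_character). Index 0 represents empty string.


LZ78 encoding steps:
Dictionary: {0: ''}
Step 1: w='' (idx 0), next='a' -> output (0, 'a'), add 'a' as idx 1
Step 2: w='a' (idx 1), next='a' -> output (1, 'a'), add 'aa' as idx 2
Step 3: w='a' (idx 1), next='c' -> output (1, 'c'), add 'ac' as idx 3
Step 4: w='aa' (idx 2), next='a' -> output (2, 'a'), add 'aaa' as idx 4
Step 5: w='' (idx 0), next='c' -> output (0, 'c'), add 'c' as idx 5
Step 6: w='ac' (idx 3), next='a' -> output (3, 'a'), add 'aca' as idx 6
Step 7: w='c' (idx 5), next='a' -> output (5, 'a'), add 'ca' as idx 7


Encoded: [(0, 'a'), (1, 'a'), (1, 'c'), (2, 'a'), (0, 'c'), (3, 'a'), (5, 'a')]


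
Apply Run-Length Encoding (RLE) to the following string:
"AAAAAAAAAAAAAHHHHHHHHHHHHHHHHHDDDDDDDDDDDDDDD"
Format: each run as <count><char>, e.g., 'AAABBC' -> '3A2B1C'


Scanning runs left to right:
  i=0: run of 'A' x 13 -> '13A'
  i=13: run of 'H' x 17 -> '17H'
  i=30: run of 'D' x 15 -> '15D'

RLE = 13A17H15D


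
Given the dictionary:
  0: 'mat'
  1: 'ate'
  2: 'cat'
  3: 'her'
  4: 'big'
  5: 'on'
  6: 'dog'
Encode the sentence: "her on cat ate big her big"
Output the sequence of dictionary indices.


Look up each word in the dictionary:
  'her' -> 3
  'on' -> 5
  'cat' -> 2
  'ate' -> 1
  'big' -> 4
  'her' -> 3
  'big' -> 4

Encoded: [3, 5, 2, 1, 4, 3, 4]


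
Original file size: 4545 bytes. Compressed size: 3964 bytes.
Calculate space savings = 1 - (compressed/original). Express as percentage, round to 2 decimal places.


ratio = compressed/original = 3964/4545 = 0.872167
savings = 1 - ratio = 1 - 0.872167 = 0.127833
as a percentage: 0.127833 * 100 = 12.78%

Space savings = 1 - 3964/4545 = 12.78%


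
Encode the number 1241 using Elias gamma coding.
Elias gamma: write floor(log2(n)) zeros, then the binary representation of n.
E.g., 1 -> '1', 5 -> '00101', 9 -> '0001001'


num_bits = floor(log2(1241)) + 1 = 11
leading_zeros = num_bits - 1 = 10
binary(1241) = 10011011001

Elias gamma(1241) = '0000000000' + '10011011001' = 000000000010011011001 (21 bits)


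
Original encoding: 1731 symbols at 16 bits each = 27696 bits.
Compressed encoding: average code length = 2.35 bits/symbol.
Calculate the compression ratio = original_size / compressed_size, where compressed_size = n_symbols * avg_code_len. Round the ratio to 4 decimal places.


original_size = n_symbols * orig_bits = 1731 * 16 = 27696 bits
compressed_size = n_symbols * avg_code_len = 1731 * 2.35 = 4067.85 bits
ratio = original_size / compressed_size = 27696 / 4067.85 = 6.8085

Compression ratio = 6.8085


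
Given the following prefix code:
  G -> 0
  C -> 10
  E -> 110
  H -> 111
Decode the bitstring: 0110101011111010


Decoding step by step:
Bits 0 -> G
Bits 110 -> E
Bits 10 -> C
Bits 10 -> C
Bits 111 -> H
Bits 110 -> E
Bits 10 -> C


Decoded message: GECCHEC


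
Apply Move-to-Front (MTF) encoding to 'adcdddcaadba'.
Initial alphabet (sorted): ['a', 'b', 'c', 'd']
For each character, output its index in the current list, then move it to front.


MTF encoding:
'a': index 0 in ['a', 'b', 'c', 'd'] -> ['a', 'b', 'c', 'd']
'd': index 3 in ['a', 'b', 'c', 'd'] -> ['d', 'a', 'b', 'c']
'c': index 3 in ['d', 'a', 'b', 'c'] -> ['c', 'd', 'a', 'b']
'd': index 1 in ['c', 'd', 'a', 'b'] -> ['d', 'c', 'a', 'b']
'd': index 0 in ['d', 'c', 'a', 'b'] -> ['d', 'c', 'a', 'b']
'd': index 0 in ['d', 'c', 'a', 'b'] -> ['d', 'c', 'a', 'b']
'c': index 1 in ['d', 'c', 'a', 'b'] -> ['c', 'd', 'a', 'b']
'a': index 2 in ['c', 'd', 'a', 'b'] -> ['a', 'c', 'd', 'b']
'a': index 0 in ['a', 'c', 'd', 'b'] -> ['a', 'c', 'd', 'b']
'd': index 2 in ['a', 'c', 'd', 'b'] -> ['d', 'a', 'c', 'b']
'b': index 3 in ['d', 'a', 'c', 'b'] -> ['b', 'd', 'a', 'c']
'a': index 2 in ['b', 'd', 'a', 'c'] -> ['a', 'b', 'd', 'c']


Output: [0, 3, 3, 1, 0, 0, 1, 2, 0, 2, 3, 2]


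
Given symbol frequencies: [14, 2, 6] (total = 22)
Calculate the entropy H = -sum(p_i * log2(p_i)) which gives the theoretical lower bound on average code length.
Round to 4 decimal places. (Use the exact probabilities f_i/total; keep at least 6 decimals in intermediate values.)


Per-symbol terms -p_i * log2(p_i) with p_i = f_i/22:
  p = 14/22 = 0.636364: log2(p) = -0.652077, -p*log2(p) = 0.414958
  p = 2/22 = 0.090909: log2(p) = -3.459432, -p*log2(p) = 0.314494
  p = 6/22 = 0.272727: log2(p) = -1.874469, -p*log2(p) = 0.511219
H = 0.414958 + 0.314494 + 0.511219 = 1.240671

H = 1.2407 bits/symbol


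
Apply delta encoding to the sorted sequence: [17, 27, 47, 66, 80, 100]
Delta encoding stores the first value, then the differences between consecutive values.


First value: 17
Deltas:
  27 - 17 = 10
  47 - 27 = 20
  66 - 47 = 19
  80 - 66 = 14
  100 - 80 = 20


Delta encoded: [17, 10, 20, 19, 14, 20]


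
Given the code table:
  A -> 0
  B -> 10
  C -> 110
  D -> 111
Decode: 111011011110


Decoding:
111 -> D
0 -> A
110 -> C
111 -> D
10 -> B


Result: DACDB


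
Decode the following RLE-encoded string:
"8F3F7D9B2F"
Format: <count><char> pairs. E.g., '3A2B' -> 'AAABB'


Expanding each <count><char> pair:
  8F -> 'FFFFFFFF'
  3F -> 'FFF'
  7D -> 'DDDDDDD'
  9B -> 'BBBBBBBBB'
  2F -> 'FF'

Decoded = FFFFFFFFFFFDDDDDDDBBBBBBBBBFF


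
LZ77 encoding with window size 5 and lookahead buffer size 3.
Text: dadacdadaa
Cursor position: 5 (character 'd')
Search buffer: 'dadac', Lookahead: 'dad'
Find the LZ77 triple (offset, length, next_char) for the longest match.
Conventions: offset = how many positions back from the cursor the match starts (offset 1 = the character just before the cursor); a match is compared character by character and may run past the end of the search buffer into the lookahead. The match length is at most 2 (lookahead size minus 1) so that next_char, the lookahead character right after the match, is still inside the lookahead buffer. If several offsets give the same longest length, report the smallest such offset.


Try each offset into the search buffer:
  offset=1 (pos 4, char 'c'): match length 0
  offset=2 (pos 3, char 'a'): match length 0
  offset=3 (pos 2, char 'd'): match length 2
  offset=4 (pos 1, char 'a'): match length 0
  offset=5 (pos 0, char 'd'): match length 2
Longest match has length 2, found at offsets 3, 5; take the smallest, offset 3.
next_char = character at position 5 + 2 = 7 -> 'd'

Best match: offset=3, length=2 (matching 'da' starting at position 2)
LZ77 triple: (3, 2, 'd')


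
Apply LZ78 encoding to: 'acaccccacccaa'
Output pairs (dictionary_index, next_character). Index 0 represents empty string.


LZ78 encoding steps:
Dictionary: {0: ''}
Step 1: w='' (idx 0), next='a' -> output (0, 'a'), add 'a' as idx 1
Step 2: w='' (idx 0), next='c' -> output (0, 'c'), add 'c' as idx 2
Step 3: w='a' (idx 1), next='c' -> output (1, 'c'), add 'ac' as idx 3
Step 4: w='c' (idx 2), next='c' -> output (2, 'c'), add 'cc' as idx 4
Step 5: w='c' (idx 2), next='a' -> output (2, 'a'), add 'ca' as idx 5
Step 6: w='cc' (idx 4), next='c' -> output (4, 'c'), add 'ccc' as idx 6
Step 7: w='a' (idx 1), next='a' -> output (1, 'a'), add 'aa' as idx 7


Encoded: [(0, 'a'), (0, 'c'), (1, 'c'), (2, 'c'), (2, 'a'), (4, 'c'), (1, 'a')]


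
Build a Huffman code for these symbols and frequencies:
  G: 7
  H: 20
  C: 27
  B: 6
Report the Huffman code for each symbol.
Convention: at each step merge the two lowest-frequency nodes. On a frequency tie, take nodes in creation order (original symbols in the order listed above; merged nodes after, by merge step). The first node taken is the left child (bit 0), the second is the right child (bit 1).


Huffman tree construction:
Step 1: Merge B(6) + G(7) = 13
Step 2: Merge (B+G)(13) + H(20) = 33
Step 3: Merge C(27) + ((B+G)+H)(33) = 60
Read each symbol's code off the tree from the root (left child = 0, right child = 1).

Codes:
  G: 101 (length 3)
  H: 11 (length 2)
  C: 0 (length 1)
  B: 100 (length 3)
Average code length: 106/60 = 1.7667 bits/symbol


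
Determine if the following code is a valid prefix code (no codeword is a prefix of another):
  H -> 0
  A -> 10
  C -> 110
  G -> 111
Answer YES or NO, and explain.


Checking each pair (does one codeword prefix another?):
  H='0' vs A='10': no prefix
  H='0' vs C='110': no prefix
  H='0' vs G='111': no prefix
  A='10' vs H='0': no prefix
  A='10' vs C='110': no prefix
  A='10' vs G='111': no prefix
  C='110' vs H='0': no prefix
  C='110' vs A='10': no prefix
  C='110' vs G='111': no prefix
  G='111' vs H='0': no prefix
  G='111' vs A='10': no prefix
  G='111' vs C='110': no prefix
No violation found over all pairs.

YES -- this is a valid prefix code. No codeword is a prefix of any other codeword.


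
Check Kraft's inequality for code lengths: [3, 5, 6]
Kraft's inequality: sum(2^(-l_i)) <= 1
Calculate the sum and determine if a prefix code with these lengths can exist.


Sum = 2^(-3) + 2^(-5) + 2^(-6)
    = 0.125 + 0.03125 + 0.015625
    = 11/64 = 0.171875
Since 0.171875 <= 1, Kraft's inequality IS satisfied.
A prefix code with these lengths CAN exist.

Kraft sum = 0.171875. Satisfied.


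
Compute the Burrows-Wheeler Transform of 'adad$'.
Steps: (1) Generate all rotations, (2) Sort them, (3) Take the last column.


Rotations (sorted):
  0: $adad -> last char: d
  1: ad$ad -> last char: d
  2: adad$ -> last char: $
  3: d$ada -> last char: a
  4: dad$a -> last char: a


BWT = dd$aa


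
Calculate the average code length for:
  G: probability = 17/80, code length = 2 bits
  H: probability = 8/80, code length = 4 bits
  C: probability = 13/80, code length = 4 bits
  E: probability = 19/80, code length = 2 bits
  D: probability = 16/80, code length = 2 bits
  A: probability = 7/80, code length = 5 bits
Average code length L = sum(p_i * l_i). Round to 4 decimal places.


Weighted contributions p_i * l_i:
  G: (17/80) * 2 = 34/80
  H: (8/80) * 4 = 32/80
  C: (13/80) * 4 = 52/80
  E: (19/80) * 2 = 38/80
  D: (16/80) * 2 = 32/80
  A: (7/80) * 5 = 35/80
Sum = (34 + 32 + 52 + 38 + 32 + 35)/80 = 223/80

L = 223/80 = 2.7875 bits/symbol


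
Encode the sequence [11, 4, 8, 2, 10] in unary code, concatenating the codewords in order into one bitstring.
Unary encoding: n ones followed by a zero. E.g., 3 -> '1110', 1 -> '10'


Encode each number as n ones followed by a terminating 0:
  11 -> 111111111110 (12 bits)
  4 -> 11110 (5 bits)
  8 -> 111111110 (9 bits)
  2 -> 110 (3 bits)
  10 -> 11111111110 (11 bits)
Total length = 12 + 5 + 9 + 3 + 11 = 40 bits.

Unary([11, 4, 8, 2, 10]) = 1111111111101111011111111011011111111110 (40 bits)


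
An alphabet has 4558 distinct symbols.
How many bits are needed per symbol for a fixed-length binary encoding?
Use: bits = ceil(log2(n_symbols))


log2(4558) = 12.1542
Bracket: 2^12 = 4096 < 4558 <= 2^13 = 8192
So ceil(log2(4558)) = 13

bits = ceil(log2(4558)) = ceil(12.1542) = 13 bits


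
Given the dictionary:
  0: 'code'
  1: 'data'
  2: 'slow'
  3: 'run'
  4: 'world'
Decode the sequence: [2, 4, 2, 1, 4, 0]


Look up each index in the dictionary:
  2 -> 'slow'
  4 -> 'world'
  2 -> 'slow'
  1 -> 'data'
  4 -> 'world'
  0 -> 'code'

Decoded: "slow world slow data world code"


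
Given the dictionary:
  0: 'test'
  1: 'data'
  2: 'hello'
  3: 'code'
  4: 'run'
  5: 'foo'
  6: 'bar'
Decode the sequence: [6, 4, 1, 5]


Look up each index in the dictionary:
  6 -> 'bar'
  4 -> 'run'
  1 -> 'data'
  5 -> 'foo'

Decoded: "bar run data foo"


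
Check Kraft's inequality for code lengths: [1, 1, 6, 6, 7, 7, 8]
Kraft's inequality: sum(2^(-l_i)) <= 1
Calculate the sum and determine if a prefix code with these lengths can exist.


Sum = 2^(-1) + 2^(-1) + 2^(-6) + 2^(-6) + 2^(-7) + 2^(-7) + 2^(-8)
    = 0.5 + 0.5 + 0.015625 + 0.015625 + 0.0078125 + 0.0078125 + 0.00390625
    = 269/256 = 1.05078125
Since 1.05078125 > 1, Kraft's inequality is NOT satisfied.
A prefix code with these lengths CANNOT exist.

Kraft sum = 1.05078125. Not satisfied.


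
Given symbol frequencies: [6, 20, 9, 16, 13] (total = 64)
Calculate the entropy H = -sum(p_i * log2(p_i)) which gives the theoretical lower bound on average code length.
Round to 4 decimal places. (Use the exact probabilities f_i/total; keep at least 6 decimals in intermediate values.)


Per-symbol terms -p_i * log2(p_i) with p_i = f_i/64:
  p = 6/64 = 0.093750: log2(p) = -3.415037, -p*log2(p) = 0.320160
  p = 20/64 = 0.312500: log2(p) = -1.678072, -p*log2(p) = 0.524397
  p = 9/64 = 0.140625: log2(p) = -2.830075, -p*log2(p) = 0.397979
  p = 16/64 = 0.250000: log2(p) = -2.000000, -p*log2(p) = 0.500000
  p = 13/64 = 0.203125: log2(p) = -2.299560, -p*log2(p) = 0.467098
H = 0.320160 + 0.524397 + 0.397979 + 0.500000 + 0.467098 = 2.209634

H = 2.2096 bits/symbol


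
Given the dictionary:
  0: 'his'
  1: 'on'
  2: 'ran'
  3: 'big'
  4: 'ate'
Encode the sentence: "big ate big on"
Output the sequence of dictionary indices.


Look up each word in the dictionary:
  'big' -> 3
  'ate' -> 4
  'big' -> 3
  'on' -> 1

Encoded: [3, 4, 3, 1]


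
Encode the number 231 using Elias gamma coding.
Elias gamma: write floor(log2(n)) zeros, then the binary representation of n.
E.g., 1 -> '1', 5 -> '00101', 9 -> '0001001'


num_bits = floor(log2(231)) + 1 = 8
leading_zeros = num_bits - 1 = 7
binary(231) = 11100111

Elias gamma(231) = '0000000' + '11100111' = 000000011100111 (15 bits)


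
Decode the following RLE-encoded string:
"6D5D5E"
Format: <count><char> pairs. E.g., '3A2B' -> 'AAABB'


Expanding each <count><char> pair:
  6D -> 'DDDDDD'
  5D -> 'DDDDD'
  5E -> 'EEEEE'

Decoded = DDDDDDDDDDDEEEEE


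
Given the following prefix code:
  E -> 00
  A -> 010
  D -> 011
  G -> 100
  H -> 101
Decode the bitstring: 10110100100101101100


Decoding step by step:
Bits 101 -> H
Bits 101 -> H
Bits 00 -> E
Bits 100 -> G
Bits 101 -> H
Bits 101 -> H
Bits 100 -> G


Decoded message: HHEGHHG


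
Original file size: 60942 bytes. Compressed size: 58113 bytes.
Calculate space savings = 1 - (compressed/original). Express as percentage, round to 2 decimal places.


ratio = compressed/original = 58113/60942 = 0.953579
savings = 1 - ratio = 1 - 0.953579 = 0.046421
as a percentage: 0.046421 * 100 = 4.64%

Space savings = 1 - 58113/60942 = 4.64%


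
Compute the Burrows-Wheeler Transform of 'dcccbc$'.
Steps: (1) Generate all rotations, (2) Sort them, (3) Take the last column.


Rotations (sorted):
  0: $dcccbc -> last char: c
  1: bc$dccc -> last char: c
  2: c$dcccb -> last char: b
  3: cbc$dcc -> last char: c
  4: ccbc$dc -> last char: c
  5: cccbc$d -> last char: d
  6: dcccbc$ -> last char: $


BWT = ccbccd$


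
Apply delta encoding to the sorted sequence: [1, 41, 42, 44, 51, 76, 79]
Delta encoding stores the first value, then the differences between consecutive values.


First value: 1
Deltas:
  41 - 1 = 40
  42 - 41 = 1
  44 - 42 = 2
  51 - 44 = 7
  76 - 51 = 25
  79 - 76 = 3


Delta encoded: [1, 40, 1, 2, 7, 25, 3]


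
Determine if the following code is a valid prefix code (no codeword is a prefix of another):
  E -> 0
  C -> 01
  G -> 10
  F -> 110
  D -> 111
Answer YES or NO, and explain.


Checking each pair (does one codeword prefix another?):
  E='0' vs C='01': prefix -- VIOLATION

NO -- this is NOT a valid prefix code. E (0) is a prefix of C (01).


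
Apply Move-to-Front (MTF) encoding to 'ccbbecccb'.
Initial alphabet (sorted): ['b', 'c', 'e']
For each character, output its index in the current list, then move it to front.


MTF encoding:
'c': index 1 in ['b', 'c', 'e'] -> ['c', 'b', 'e']
'c': index 0 in ['c', 'b', 'e'] -> ['c', 'b', 'e']
'b': index 1 in ['c', 'b', 'e'] -> ['b', 'c', 'e']
'b': index 0 in ['b', 'c', 'e'] -> ['b', 'c', 'e']
'e': index 2 in ['b', 'c', 'e'] -> ['e', 'b', 'c']
'c': index 2 in ['e', 'b', 'c'] -> ['c', 'e', 'b']
'c': index 0 in ['c', 'e', 'b'] -> ['c', 'e', 'b']
'c': index 0 in ['c', 'e', 'b'] -> ['c', 'e', 'b']
'b': index 2 in ['c', 'e', 'b'] -> ['b', 'c', 'e']


Output: [1, 0, 1, 0, 2, 2, 0, 0, 2]


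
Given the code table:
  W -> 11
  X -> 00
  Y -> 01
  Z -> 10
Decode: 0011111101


Decoding:
00 -> X
11 -> W
11 -> W
11 -> W
01 -> Y


Result: XWWWY


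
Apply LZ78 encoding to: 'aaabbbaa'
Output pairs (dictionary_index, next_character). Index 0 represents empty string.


LZ78 encoding steps:
Dictionary: {0: ''}
Step 1: w='' (idx 0), next='a' -> output (0, 'a'), add 'a' as idx 1
Step 2: w='a' (idx 1), next='a' -> output (1, 'a'), add 'aa' as idx 2
Step 3: w='' (idx 0), next='b' -> output (0, 'b'), add 'b' as idx 3
Step 4: w='b' (idx 3), next='b' -> output (3, 'b'), add 'bb' as idx 4
Step 5: w='aa' (idx 2), end of input -> output (2, '')


Encoded: [(0, 'a'), (1, 'a'), (0, 'b'), (3, 'b'), (2, '')]


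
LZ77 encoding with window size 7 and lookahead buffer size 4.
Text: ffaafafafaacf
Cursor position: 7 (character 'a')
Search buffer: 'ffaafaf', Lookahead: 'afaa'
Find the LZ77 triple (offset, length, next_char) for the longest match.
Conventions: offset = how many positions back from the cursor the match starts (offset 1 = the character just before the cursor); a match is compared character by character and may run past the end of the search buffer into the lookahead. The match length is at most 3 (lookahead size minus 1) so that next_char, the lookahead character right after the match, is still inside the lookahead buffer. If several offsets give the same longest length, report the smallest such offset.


Try each offset into the search buffer:
  offset=1 (pos 6, char 'f'): match length 0
  offset=2 (pos 5, char 'a'): match length 3
  offset=3 (pos 4, char 'f'): match length 0
  offset=4 (pos 3, char 'a'): match length 3
  offset=5 (pos 2, char 'a'): match length 1
  offset=6 (pos 1, char 'f'): match length 0
  offset=7 (pos 0, char 'f'): match length 0
Longest match has length 3, found at offsets 2, 4; take the smallest, offset 2.
next_char = character at position 7 + 3 = 10 -> 'a'

Best match: offset=2, length=3 (matching 'afa' starting at position 5)
LZ77 triple: (2, 3, 'a')


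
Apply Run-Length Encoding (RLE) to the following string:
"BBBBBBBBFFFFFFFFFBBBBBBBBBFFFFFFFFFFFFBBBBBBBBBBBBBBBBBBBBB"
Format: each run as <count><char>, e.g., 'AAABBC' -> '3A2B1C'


Scanning runs left to right:
  i=0: run of 'B' x 8 -> '8B'
  i=8: run of 'F' x 9 -> '9F'
  i=17: run of 'B' x 9 -> '9B'
  i=26: run of 'F' x 12 -> '12F'
  i=38: run of 'B' x 21 -> '21B'

RLE = 8B9F9B12F21B


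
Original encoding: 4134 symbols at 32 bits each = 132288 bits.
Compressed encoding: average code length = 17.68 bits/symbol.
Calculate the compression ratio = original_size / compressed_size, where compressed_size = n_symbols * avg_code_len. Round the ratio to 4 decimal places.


original_size = n_symbols * orig_bits = 4134 * 32 = 132288 bits
compressed_size = n_symbols * avg_code_len = 4134 * 17.68 = 73089.12 bits
ratio = original_size / compressed_size = 132288 / 73089.12 = 1.81

Compression ratio = 1.81


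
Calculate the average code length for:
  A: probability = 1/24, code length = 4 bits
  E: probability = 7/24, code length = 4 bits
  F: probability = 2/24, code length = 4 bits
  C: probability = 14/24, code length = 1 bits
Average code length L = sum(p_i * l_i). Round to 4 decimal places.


Weighted contributions p_i * l_i:
  A: (1/24) * 4 = 4/24
  E: (7/24) * 4 = 28/24
  F: (2/24) * 4 = 8/24
  C: (14/24) * 1 = 14/24
Sum = (4 + 28 + 8 + 14)/24 = 54/24

L = 54/24 = 2.2500 bits/symbol


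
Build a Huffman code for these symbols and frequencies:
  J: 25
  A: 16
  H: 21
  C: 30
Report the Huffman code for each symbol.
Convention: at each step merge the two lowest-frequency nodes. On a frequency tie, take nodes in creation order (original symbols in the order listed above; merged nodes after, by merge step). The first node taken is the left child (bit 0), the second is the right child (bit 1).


Huffman tree construction:
Step 1: Merge A(16) + H(21) = 37
Step 2: Merge J(25) + C(30) = 55
Step 3: Merge (A+H)(37) + (J+C)(55) = 92
Read each symbol's code off the tree from the root (left child = 0, right child = 1).

Codes:
  J: 10 (length 2)
  A: 00 (length 2)
  H: 01 (length 2)
  C: 11 (length 2)
Average code length: 184/92 = 2.0000 bits/symbol


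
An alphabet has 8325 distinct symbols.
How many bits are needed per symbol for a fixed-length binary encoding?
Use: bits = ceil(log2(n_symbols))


log2(8325) = 13.0232
Bracket: 2^13 = 8192 < 8325 <= 2^14 = 16384
So ceil(log2(8325)) = 14

bits = ceil(log2(8325)) = ceil(13.0232) = 14 bits


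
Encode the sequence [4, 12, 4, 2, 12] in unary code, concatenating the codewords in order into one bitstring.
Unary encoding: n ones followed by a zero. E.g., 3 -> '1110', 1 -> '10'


Encode each number as n ones followed by a terminating 0:
  4 -> 11110 (5 bits)
  12 -> 1111111111110 (13 bits)
  4 -> 11110 (5 bits)
  2 -> 110 (3 bits)
  12 -> 1111111111110 (13 bits)
Total length = 5 + 13 + 5 + 3 + 13 = 39 bits.

Unary([4, 12, 4, 2, 12]) = 111101111111111110111101101111111111110 (39 bits)


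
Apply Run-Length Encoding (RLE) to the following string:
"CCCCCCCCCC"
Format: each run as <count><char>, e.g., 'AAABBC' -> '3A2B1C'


Scanning runs left to right:
  i=0: run of 'C' x 10 -> '10C'

RLE = 10C


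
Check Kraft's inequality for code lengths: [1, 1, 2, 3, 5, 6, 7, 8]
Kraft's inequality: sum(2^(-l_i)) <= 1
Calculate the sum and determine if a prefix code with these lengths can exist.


Sum = 2^(-1) + 2^(-1) + 2^(-2) + 2^(-3) + 2^(-5) + 2^(-6) + 2^(-7) + 2^(-8)
    = 0.5 + 0.5 + 0.25 + 0.125 + 0.03125 + 0.015625 + 0.0078125 + 0.00390625
    = 367/256 = 1.43359375
Since 1.43359375 > 1, Kraft's inequality is NOT satisfied.
A prefix code with these lengths CANNOT exist.

Kraft sum = 1.43359375. Not satisfied.


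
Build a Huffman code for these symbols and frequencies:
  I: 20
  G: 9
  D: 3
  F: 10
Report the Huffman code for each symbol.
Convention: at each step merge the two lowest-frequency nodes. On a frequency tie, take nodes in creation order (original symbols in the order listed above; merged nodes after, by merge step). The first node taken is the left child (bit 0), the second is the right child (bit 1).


Huffman tree construction:
Step 1: Merge D(3) + G(9) = 12
Step 2: Merge F(10) + (D+G)(12) = 22
Step 3: Merge I(20) + (F+(D+G))(22) = 42
Read each symbol's code off the tree from the root (left child = 0, right child = 1).

Codes:
  I: 0 (length 1)
  G: 111 (length 3)
  D: 110 (length 3)
  F: 10 (length 2)
Average code length: 76/42 = 1.8095 bits/symbol


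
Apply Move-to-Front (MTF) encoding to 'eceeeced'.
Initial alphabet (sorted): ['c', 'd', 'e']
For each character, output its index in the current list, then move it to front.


MTF encoding:
'e': index 2 in ['c', 'd', 'e'] -> ['e', 'c', 'd']
'c': index 1 in ['e', 'c', 'd'] -> ['c', 'e', 'd']
'e': index 1 in ['c', 'e', 'd'] -> ['e', 'c', 'd']
'e': index 0 in ['e', 'c', 'd'] -> ['e', 'c', 'd']
'e': index 0 in ['e', 'c', 'd'] -> ['e', 'c', 'd']
'c': index 1 in ['e', 'c', 'd'] -> ['c', 'e', 'd']
'e': index 1 in ['c', 'e', 'd'] -> ['e', 'c', 'd']
'd': index 2 in ['e', 'c', 'd'] -> ['d', 'e', 'c']


Output: [2, 1, 1, 0, 0, 1, 1, 2]


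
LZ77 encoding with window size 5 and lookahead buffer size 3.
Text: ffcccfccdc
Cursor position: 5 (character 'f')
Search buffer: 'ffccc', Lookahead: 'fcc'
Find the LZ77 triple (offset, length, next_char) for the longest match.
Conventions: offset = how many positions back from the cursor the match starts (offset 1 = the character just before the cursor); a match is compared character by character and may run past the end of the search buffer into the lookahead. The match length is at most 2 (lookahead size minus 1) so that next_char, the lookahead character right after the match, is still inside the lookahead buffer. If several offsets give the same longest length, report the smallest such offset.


Try each offset into the search buffer:
  offset=1 (pos 4, char 'c'): match length 0
  offset=2 (pos 3, char 'c'): match length 0
  offset=3 (pos 2, char 'c'): match length 0
  offset=4 (pos 1, char 'f'): match length 2
  offset=5 (pos 0, char 'f'): match length 1
Longest match has length 2 at offset 4.
next_char = character at position 5 + 2 = 7 -> 'c'

Best match: offset=4, length=2 (matching 'fc' starting at position 1)
LZ77 triple: (4, 2, 'c')


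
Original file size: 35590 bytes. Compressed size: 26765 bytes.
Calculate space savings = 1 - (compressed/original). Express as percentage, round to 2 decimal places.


ratio = compressed/original = 26765/35590 = 0.752037
savings = 1 - ratio = 1 - 0.752037 = 0.247963
as a percentage: 0.247963 * 100 = 24.8%

Space savings = 1 - 26765/35590 = 24.8%


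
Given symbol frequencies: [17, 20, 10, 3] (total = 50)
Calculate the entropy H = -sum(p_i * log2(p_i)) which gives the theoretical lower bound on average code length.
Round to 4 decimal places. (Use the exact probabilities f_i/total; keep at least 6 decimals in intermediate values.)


Per-symbol terms -p_i * log2(p_i) with p_i = f_i/50:
  p = 17/50 = 0.340000: log2(p) = -1.556393, -p*log2(p) = 0.529174
  p = 20/50 = 0.400000: log2(p) = -1.321928, -p*log2(p) = 0.528771
  p = 10/50 = 0.200000: log2(p) = -2.321928, -p*log2(p) = 0.464386
  p = 3/50 = 0.060000: log2(p) = -4.058894, -p*log2(p) = 0.243534
H = 0.529174 + 0.528771 + 0.464386 + 0.243534 = 1.765865

H = 1.7659 bits/symbol


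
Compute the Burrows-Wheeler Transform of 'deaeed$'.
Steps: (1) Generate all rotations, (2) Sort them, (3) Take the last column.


Rotations (sorted):
  0: $deaeed -> last char: d
  1: aeed$de -> last char: e
  2: d$deaee -> last char: e
  3: deaeed$ -> last char: $
  4: eaeed$d -> last char: d
  5: ed$deae -> last char: e
  6: eed$dea -> last char: a


BWT = dee$dea


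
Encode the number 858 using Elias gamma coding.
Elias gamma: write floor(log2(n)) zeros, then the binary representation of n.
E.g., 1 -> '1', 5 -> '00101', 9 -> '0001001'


num_bits = floor(log2(858)) + 1 = 10
leading_zeros = num_bits - 1 = 9
binary(858) = 1101011010

Elias gamma(858) = '000000000' + '1101011010' = 0000000001101011010 (19 bits)


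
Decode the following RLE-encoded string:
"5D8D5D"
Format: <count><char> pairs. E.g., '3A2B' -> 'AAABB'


Expanding each <count><char> pair:
  5D -> 'DDDDD'
  8D -> 'DDDDDDDD'
  5D -> 'DDDDD'

Decoded = DDDDDDDDDDDDDDDDDD


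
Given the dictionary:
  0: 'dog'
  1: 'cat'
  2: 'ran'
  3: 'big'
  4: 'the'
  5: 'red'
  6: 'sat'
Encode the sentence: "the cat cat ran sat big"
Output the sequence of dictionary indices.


Look up each word in the dictionary:
  'the' -> 4
  'cat' -> 1
  'cat' -> 1
  'ran' -> 2
  'sat' -> 6
  'big' -> 3

Encoded: [4, 1, 1, 2, 6, 3]


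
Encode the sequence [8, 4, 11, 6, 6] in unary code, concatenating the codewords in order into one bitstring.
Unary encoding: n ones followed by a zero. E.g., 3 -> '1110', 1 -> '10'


Encode each number as n ones followed by a terminating 0:
  8 -> 111111110 (9 bits)
  4 -> 11110 (5 bits)
  11 -> 111111111110 (12 bits)
  6 -> 1111110 (7 bits)
  6 -> 1111110 (7 bits)
Total length = 9 + 5 + 12 + 7 + 7 = 40 bits.

Unary([8, 4, 11, 6, 6]) = 1111111101111011111111111011111101111110 (40 bits)


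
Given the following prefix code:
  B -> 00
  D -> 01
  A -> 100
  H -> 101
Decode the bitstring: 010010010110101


Decoding step by step:
Bits 01 -> D
Bits 00 -> B
Bits 100 -> A
Bits 101 -> H
Bits 101 -> H
Bits 01 -> D


Decoded message: DBAHHD


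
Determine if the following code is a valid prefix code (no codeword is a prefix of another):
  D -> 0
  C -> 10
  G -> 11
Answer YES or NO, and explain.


Checking each pair (does one codeword prefix another?):
  D='0' vs C='10': no prefix
  D='0' vs G='11': no prefix
  C='10' vs D='0': no prefix
  C='10' vs G='11': no prefix
  G='11' vs D='0': no prefix
  G='11' vs C='10': no prefix
No violation found over all pairs.

YES -- this is a valid prefix code. No codeword is a prefix of any other codeword.


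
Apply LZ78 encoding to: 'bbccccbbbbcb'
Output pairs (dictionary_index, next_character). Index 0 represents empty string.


LZ78 encoding steps:
Dictionary: {0: ''}
Step 1: w='' (idx 0), next='b' -> output (0, 'b'), add 'b' as idx 1
Step 2: w='b' (idx 1), next='c' -> output (1, 'c'), add 'bc' as idx 2
Step 3: w='' (idx 0), next='c' -> output (0, 'c'), add 'c' as idx 3
Step 4: w='c' (idx 3), next='c' -> output (3, 'c'), add 'cc' as idx 4
Step 5: w='b' (idx 1), next='b' -> output (1, 'b'), add 'bb' as idx 5
Step 6: w='bb' (idx 5), next='c' -> output (5, 'c'), add 'bbc' as idx 6
Step 7: w='b' (idx 1), end of input -> output (1, '')


Encoded: [(0, 'b'), (1, 'c'), (0, 'c'), (3, 'c'), (1, 'b'), (5, 'c'), (1, '')]


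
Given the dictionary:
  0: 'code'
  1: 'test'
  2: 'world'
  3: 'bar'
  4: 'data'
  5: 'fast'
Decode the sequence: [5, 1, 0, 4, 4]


Look up each index in the dictionary:
  5 -> 'fast'
  1 -> 'test'
  0 -> 'code'
  4 -> 'data'
  4 -> 'data'

Decoded: "fast test code data data"


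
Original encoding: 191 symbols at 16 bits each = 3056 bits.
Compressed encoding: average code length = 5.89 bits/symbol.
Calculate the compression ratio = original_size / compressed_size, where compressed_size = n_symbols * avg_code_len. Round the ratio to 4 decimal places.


original_size = n_symbols * orig_bits = 191 * 16 = 3056 bits
compressed_size = n_symbols * avg_code_len = 191 * 5.89 = 1124.99 bits
ratio = original_size / compressed_size = 3056 / 1124.99 = 2.7165

Compression ratio = 2.7165


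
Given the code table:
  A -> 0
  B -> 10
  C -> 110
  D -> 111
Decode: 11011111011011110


Decoding:
110 -> C
111 -> D
110 -> C
110 -> C
111 -> D
10 -> B


Result: CDCCDB


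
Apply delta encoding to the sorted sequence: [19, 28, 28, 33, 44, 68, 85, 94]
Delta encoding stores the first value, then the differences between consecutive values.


First value: 19
Deltas:
  28 - 19 = 9
  28 - 28 = 0
  33 - 28 = 5
  44 - 33 = 11
  68 - 44 = 24
  85 - 68 = 17
  94 - 85 = 9


Delta encoded: [19, 9, 0, 5, 11, 24, 17, 9]


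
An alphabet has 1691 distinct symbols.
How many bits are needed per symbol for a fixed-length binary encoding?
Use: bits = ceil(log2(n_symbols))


log2(1691) = 10.7237
Bracket: 2^10 = 1024 < 1691 <= 2^11 = 2048
So ceil(log2(1691)) = 11

bits = ceil(log2(1691)) = ceil(10.7237) = 11 bits


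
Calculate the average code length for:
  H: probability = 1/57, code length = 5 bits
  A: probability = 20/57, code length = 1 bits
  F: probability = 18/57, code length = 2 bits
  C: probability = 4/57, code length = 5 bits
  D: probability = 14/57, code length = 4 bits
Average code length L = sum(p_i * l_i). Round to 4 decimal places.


Weighted contributions p_i * l_i:
  H: (1/57) * 5 = 5/57
  A: (20/57) * 1 = 20/57
  F: (18/57) * 2 = 36/57
  C: (4/57) * 5 = 20/57
  D: (14/57) * 4 = 56/57
Sum = (5 + 20 + 36 + 20 + 56)/57 = 137/57

L = 137/57 = 2.4035 bits/symbol


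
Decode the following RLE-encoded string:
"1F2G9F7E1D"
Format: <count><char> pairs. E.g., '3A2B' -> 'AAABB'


Expanding each <count><char> pair:
  1F -> 'F'
  2G -> 'GG'
  9F -> 'FFFFFFFFF'
  7E -> 'EEEEEEE'
  1D -> 'D'

Decoded = FGGFFFFFFFFFEEEEEEED


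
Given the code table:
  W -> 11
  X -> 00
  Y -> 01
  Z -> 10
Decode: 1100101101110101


Decoding:
11 -> W
00 -> X
10 -> Z
11 -> W
01 -> Y
11 -> W
01 -> Y
01 -> Y


Result: WXZWYWYY
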